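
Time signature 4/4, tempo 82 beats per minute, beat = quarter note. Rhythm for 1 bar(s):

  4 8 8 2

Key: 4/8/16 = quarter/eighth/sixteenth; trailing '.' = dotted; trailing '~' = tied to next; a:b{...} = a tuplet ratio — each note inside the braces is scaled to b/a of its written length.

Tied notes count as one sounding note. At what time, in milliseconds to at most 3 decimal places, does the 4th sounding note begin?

1. 0.0ms @ 0 + 731.707ms (1)
2. 731.707ms @ 1 + 365.854ms (1/2)
3. 1097.561ms @ 3/2 + 365.854ms (1/2)
4. 1463.415ms @ 2 + 1463.415ms (2)

note 4 onset = 2b = 1463.415ms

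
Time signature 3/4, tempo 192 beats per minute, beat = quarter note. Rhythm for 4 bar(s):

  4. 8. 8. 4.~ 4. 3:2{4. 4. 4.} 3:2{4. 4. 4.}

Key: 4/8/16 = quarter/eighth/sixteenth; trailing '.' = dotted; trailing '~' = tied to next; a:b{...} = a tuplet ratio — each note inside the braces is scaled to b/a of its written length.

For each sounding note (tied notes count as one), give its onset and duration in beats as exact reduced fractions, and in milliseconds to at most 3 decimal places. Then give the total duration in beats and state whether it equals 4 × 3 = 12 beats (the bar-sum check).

1) 0.0ms=0b +468.75ms=3/2b
2) 468.75ms=3/2b +234.375ms=3/4b
3) 703.125ms=9/4b +234.375ms=3/4b
4) 937.5ms=3b +937.5ms=3b
5) 1875.0ms=6b +312.5ms=1b
6) 2187.5ms=7b +312.5ms=1b
7) 2500.0ms=8b +312.5ms=1b
8) 2812.5ms=9b +312.5ms=1b
9) 3125.0ms=10b +312.5ms=1b
10) 3437.5ms=11b +312.5ms=1b
Σ=12b of 12 (192bpm 3/4) — PASS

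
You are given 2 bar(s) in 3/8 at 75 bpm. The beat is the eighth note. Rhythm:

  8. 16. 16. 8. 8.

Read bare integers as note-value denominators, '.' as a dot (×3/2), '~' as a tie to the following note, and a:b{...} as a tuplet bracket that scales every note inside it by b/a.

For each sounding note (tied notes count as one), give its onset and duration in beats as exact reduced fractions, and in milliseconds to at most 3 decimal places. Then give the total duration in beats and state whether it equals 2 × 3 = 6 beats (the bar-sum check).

1) 0.0ms=0b +1200.0ms=3/2b
2) 1200.0ms=3/2b +600.0ms=3/4b
3) 1800.0ms=9/4b +600.0ms=3/4b
4) 2400.0ms=3b +1200.0ms=3/2b
5) 3600.0ms=9/2b +1200.0ms=3/2b
Σ=6b of 6 (75bpm 3/8) — PASS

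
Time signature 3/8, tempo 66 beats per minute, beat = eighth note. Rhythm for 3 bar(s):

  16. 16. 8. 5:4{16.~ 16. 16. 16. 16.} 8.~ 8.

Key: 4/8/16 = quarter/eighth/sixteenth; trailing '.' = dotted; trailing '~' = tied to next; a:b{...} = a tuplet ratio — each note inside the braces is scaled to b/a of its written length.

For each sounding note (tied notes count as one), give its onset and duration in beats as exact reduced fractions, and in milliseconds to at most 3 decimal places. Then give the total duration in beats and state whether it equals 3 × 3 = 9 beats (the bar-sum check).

1) 0.0ms=0b +681.818ms=3/4b
2) 681.818ms=3/4b +681.818ms=3/4b
3) 1363.636ms=3/2b +1363.636ms=3/2b
4) 2727.273ms=3b +1090.909ms=6/5b
5) 3818.182ms=21/5b +545.455ms=3/5b
6) 4363.636ms=24/5b +545.455ms=3/5b
7) 4909.091ms=27/5b +545.455ms=3/5b
8) 5454.545ms=6b +2727.273ms=3b
Σ=9b of 9 (66bpm 3/8) — PASS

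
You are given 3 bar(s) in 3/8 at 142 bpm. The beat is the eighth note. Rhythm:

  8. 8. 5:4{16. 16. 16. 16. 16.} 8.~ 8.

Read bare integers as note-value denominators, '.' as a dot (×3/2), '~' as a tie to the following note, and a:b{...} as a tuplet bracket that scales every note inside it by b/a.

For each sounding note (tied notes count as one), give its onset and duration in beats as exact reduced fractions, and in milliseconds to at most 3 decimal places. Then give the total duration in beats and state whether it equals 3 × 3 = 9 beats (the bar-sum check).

1) 0.0ms=0b +633.803ms=3/2b
2) 633.803ms=3/2b +633.803ms=3/2b
3) 1267.606ms=3b +253.521ms=3/5b
4) 1521.127ms=18/5b +253.521ms=3/5b
5) 1774.648ms=21/5b +253.521ms=3/5b
6) 2028.169ms=24/5b +253.521ms=3/5b
7) 2281.69ms=27/5b +253.521ms=3/5b
8) 2535.211ms=6b +1267.606ms=3b
Σ=9b of 9 (142bpm 3/8) — PASS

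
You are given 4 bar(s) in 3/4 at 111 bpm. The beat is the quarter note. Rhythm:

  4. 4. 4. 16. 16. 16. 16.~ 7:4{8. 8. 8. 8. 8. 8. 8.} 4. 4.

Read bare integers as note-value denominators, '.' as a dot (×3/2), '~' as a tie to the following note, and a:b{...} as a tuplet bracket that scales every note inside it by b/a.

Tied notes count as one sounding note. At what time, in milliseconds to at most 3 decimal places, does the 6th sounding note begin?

note 6 onset = 21/4b = 2837.838ms

1. 0.0ms @ 0 + 810.811ms (3/2)
2. 810.811ms @ 3/2 + 810.811ms (3/2)
3. 1621.622ms @ 3 + 810.811ms (3/2)
4. 2432.432ms @ 9/2 + 202.703ms (3/8)
5. 2635.135ms @ 39/8 + 202.703ms (3/8)
6. 2837.838ms @ 21/4 + 202.703ms (3/8)
7. 3040.541ms @ 45/8 + 434.363ms (45/56)
8. 3474.903ms @ 45/7 + 231.66ms (3/7)
9. 3706.564ms @ 48/7 + 231.66ms (3/7)
10. 3938.224ms @ 51/7 + 231.66ms (3/7)
11. 4169.884ms @ 54/7 + 231.66ms (3/7)
12. 4401.544ms @ 57/7 + 231.66ms (3/7)
13. 4633.205ms @ 60/7 + 231.66ms (3/7)
14. 4864.865ms @ 9 + 810.811ms (3/2)
15. 5675.676ms @ 21/2 + 810.811ms (3/2)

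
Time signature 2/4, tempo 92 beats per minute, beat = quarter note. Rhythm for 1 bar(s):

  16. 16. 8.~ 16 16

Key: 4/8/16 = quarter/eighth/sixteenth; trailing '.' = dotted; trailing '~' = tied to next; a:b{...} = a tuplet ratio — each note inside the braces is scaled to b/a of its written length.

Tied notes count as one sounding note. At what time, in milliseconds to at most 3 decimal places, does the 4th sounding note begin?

1. 0.0ms @ 0 + 244.565ms (3/8)
2. 244.565ms @ 3/8 + 244.565ms (3/8)
3. 489.13ms @ 3/4 + 652.174ms (1)
4. 1141.304ms @ 7/4 + 163.043ms (1/4)

note 4 onset = 7/4b = 1141.304ms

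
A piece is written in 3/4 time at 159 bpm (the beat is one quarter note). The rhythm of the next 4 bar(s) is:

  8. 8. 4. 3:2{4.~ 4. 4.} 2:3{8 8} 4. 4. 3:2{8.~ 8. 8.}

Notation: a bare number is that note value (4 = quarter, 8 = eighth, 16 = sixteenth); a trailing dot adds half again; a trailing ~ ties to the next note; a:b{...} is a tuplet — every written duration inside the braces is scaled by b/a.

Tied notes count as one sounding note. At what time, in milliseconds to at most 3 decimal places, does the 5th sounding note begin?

note 5 onset = 5b = 1886.792ms

1. 0.0ms @ 0 + 283.019ms (3/4)
2. 283.019ms @ 3/4 + 283.019ms (3/4)
3. 566.038ms @ 3/2 + 566.038ms (3/2)
4. 1132.075ms @ 3 + 754.717ms (2)
5. 1886.792ms @ 5 + 377.358ms (1)
6. 2264.151ms @ 6 + 283.019ms (3/4)
7. 2547.17ms @ 27/4 + 283.019ms (3/4)
8. 2830.189ms @ 15/2 + 566.038ms (3/2)
9. 3396.226ms @ 9 + 566.038ms (3/2)
10. 3962.264ms @ 21/2 + 377.358ms (1)
11. 4339.623ms @ 23/2 + 188.679ms (1/2)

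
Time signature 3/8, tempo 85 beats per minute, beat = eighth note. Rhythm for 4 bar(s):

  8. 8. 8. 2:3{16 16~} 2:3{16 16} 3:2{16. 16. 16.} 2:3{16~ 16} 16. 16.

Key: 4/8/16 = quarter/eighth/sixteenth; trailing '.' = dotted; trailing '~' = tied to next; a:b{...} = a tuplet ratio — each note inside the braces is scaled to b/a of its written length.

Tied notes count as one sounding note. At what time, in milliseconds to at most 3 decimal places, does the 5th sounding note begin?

note 5 onset = 21/4b = 3705.882ms

1. 0.0ms @ 0 + 1058.824ms (3/2)
2. 1058.824ms @ 3/2 + 1058.824ms (3/2)
3. 2117.647ms @ 3 + 1058.824ms (3/2)
4. 3176.471ms @ 9/2 + 529.412ms (3/4)
5. 3705.882ms @ 21/4 + 1058.824ms (3/2)
6. 4764.706ms @ 27/4 + 529.412ms (3/4)
7. 5294.118ms @ 15/2 + 352.941ms (1/2)
8. 5647.059ms @ 8 + 352.941ms (1/2)
9. 6000.0ms @ 17/2 + 352.941ms (1/2)
10. 6352.941ms @ 9 + 1058.824ms (3/2)
11. 7411.765ms @ 21/2 + 529.412ms (3/4)
12. 7941.176ms @ 45/4 + 529.412ms (3/4)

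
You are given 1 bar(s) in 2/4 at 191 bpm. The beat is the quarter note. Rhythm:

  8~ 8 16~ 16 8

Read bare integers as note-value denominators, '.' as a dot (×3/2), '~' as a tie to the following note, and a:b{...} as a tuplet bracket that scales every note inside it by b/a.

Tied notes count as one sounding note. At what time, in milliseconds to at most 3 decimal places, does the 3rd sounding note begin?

1. 0.0ms @ 0 + 314.136ms (1)
2. 314.136ms @ 1 + 157.068ms (1/2)
3. 471.204ms @ 3/2 + 157.068ms (1/2)

note 3 onset = 3/2b = 471.204ms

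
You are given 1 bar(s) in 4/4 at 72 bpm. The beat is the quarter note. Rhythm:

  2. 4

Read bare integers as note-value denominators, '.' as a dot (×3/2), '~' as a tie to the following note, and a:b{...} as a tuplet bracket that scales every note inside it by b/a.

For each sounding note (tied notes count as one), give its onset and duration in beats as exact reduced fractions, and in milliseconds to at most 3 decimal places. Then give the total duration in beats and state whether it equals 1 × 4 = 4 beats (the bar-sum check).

1) 0.0ms=0b +2500.0ms=3b
2) 2500.0ms=3b +833.333ms=1b
Σ=4b of 4 (72bpm 4/4) — PASS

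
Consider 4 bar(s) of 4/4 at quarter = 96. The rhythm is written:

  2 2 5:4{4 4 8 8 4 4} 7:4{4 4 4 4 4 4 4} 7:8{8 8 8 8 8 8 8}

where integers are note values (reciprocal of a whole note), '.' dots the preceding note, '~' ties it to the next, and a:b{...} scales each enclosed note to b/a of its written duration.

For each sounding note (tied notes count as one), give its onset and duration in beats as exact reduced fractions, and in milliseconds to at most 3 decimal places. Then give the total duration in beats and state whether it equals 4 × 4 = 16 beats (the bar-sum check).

1) 0.0ms=0b +1250.0ms=2b
2) 1250.0ms=2b +1250.0ms=2b
3) 2500.0ms=4b +500.0ms=4/5b
4) 3000.0ms=24/5b +500.0ms=4/5b
5) 3500.0ms=28/5b +250.0ms=2/5b
6) 3750.0ms=6b +250.0ms=2/5b
7) 4000.0ms=32/5b +500.0ms=4/5b
8) 4500.0ms=36/5b +500.0ms=4/5b
9) 5000.0ms=8b +357.143ms=4/7b
10) 5357.143ms=60/7b +357.143ms=4/7b
11) 5714.286ms=64/7b +357.143ms=4/7b
12) 6071.429ms=68/7b +357.143ms=4/7b
13) 6428.571ms=72/7b +357.143ms=4/7b
14) 6785.714ms=76/7b +357.143ms=4/7b
15) 7142.857ms=80/7b +357.143ms=4/7b
16) 7500.0ms=12b +357.143ms=4/7b
17) 7857.143ms=88/7b +357.143ms=4/7b
18) 8214.286ms=92/7b +357.143ms=4/7b
19) 8571.429ms=96/7b +357.143ms=4/7b
20) 8928.571ms=100/7b +357.143ms=4/7b
21) 9285.714ms=104/7b +357.143ms=4/7b
22) 9642.857ms=108/7b +357.143ms=4/7b
Σ=16b of 16 (96bpm 4/4) — PASS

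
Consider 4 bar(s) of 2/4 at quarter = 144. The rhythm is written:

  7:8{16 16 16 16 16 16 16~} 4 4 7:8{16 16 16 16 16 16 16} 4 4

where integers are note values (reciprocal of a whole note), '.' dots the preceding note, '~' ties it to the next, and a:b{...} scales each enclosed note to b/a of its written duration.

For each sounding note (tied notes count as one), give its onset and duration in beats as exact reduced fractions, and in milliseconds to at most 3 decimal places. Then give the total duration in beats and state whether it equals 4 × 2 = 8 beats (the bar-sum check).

1) 0.0ms=0b +119.048ms=2/7b
2) 119.048ms=2/7b +119.048ms=2/7b
3) 238.095ms=4/7b +119.048ms=2/7b
4) 357.143ms=6/7b +119.048ms=2/7b
5) 476.19ms=8/7b +119.048ms=2/7b
6) 595.238ms=10/7b +119.048ms=2/7b
7) 714.286ms=12/7b +535.714ms=9/7b
8) 1250.0ms=3b +416.667ms=1b
9) 1666.667ms=4b +119.048ms=2/7b
10) 1785.714ms=30/7b +119.048ms=2/7b
11) 1904.762ms=32/7b +119.048ms=2/7b
12) 2023.81ms=34/7b +119.048ms=2/7b
13) 2142.857ms=36/7b +119.048ms=2/7b
14) 2261.905ms=38/7b +119.048ms=2/7b
15) 2380.952ms=40/7b +119.048ms=2/7b
16) 2500.0ms=6b +416.667ms=1b
17) 2916.667ms=7b +416.667ms=1b
Σ=8b of 8 (144bpm 2/4) — PASS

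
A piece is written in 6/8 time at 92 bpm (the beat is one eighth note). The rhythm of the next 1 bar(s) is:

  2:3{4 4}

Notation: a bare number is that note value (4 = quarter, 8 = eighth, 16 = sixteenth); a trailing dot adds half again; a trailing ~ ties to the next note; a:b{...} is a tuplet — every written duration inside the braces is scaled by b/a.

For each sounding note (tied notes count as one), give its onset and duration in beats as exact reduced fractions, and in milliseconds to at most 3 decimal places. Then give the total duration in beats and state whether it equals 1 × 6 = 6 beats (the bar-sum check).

1) 0.0ms=0b +1956.522ms=3b
2) 1956.522ms=3b +1956.522ms=3b
Σ=6b of 6 (92bpm 6/8) — PASS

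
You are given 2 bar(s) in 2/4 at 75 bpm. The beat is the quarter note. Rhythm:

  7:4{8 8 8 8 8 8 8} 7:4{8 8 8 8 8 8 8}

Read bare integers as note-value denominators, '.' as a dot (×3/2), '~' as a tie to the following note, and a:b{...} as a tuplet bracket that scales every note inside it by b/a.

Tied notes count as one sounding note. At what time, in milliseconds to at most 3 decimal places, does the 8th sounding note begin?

note 8 onset = 2b = 1600.0ms

1. 0.0ms @ 0 + 228.571ms (2/7)
2. 228.571ms @ 2/7 + 228.571ms (2/7)
3. 457.143ms @ 4/7 + 228.571ms (2/7)
4. 685.714ms @ 6/7 + 228.571ms (2/7)
5. 914.286ms @ 8/7 + 228.571ms (2/7)
6. 1142.857ms @ 10/7 + 228.571ms (2/7)
7. 1371.429ms @ 12/7 + 228.571ms (2/7)
8. 1600.0ms @ 2 + 228.571ms (2/7)
9. 1828.571ms @ 16/7 + 228.571ms (2/7)
10. 2057.143ms @ 18/7 + 228.571ms (2/7)
11. 2285.714ms @ 20/7 + 228.571ms (2/7)
12. 2514.286ms @ 22/7 + 228.571ms (2/7)
13. 2742.857ms @ 24/7 + 228.571ms (2/7)
14. 2971.429ms @ 26/7 + 228.571ms (2/7)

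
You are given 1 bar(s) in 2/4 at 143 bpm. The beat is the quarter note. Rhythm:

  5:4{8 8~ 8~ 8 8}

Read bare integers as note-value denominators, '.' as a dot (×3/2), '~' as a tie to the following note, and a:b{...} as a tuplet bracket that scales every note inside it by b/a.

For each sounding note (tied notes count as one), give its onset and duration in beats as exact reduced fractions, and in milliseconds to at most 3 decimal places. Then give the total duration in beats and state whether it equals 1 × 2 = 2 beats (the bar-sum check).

1) 0.0ms=0b +167.832ms=2/5b
2) 167.832ms=2/5b +503.497ms=6/5b
3) 671.329ms=8/5b +167.832ms=2/5b
Σ=2b of 2 (143bpm 2/4) — PASS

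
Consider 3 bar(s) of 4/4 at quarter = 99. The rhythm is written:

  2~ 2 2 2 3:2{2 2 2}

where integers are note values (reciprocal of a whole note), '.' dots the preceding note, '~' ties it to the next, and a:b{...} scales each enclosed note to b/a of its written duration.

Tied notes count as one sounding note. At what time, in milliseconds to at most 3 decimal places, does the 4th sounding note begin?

note 4 onset = 8b = 4848.485ms

1. 0.0ms @ 0 + 2424.242ms (4)
2. 2424.242ms @ 4 + 1212.121ms (2)
3. 3636.364ms @ 6 + 1212.121ms (2)
4. 4848.485ms @ 8 + 808.081ms (4/3)
5. 5656.566ms @ 28/3 + 808.081ms (4/3)
6. 6464.646ms @ 32/3 + 808.081ms (4/3)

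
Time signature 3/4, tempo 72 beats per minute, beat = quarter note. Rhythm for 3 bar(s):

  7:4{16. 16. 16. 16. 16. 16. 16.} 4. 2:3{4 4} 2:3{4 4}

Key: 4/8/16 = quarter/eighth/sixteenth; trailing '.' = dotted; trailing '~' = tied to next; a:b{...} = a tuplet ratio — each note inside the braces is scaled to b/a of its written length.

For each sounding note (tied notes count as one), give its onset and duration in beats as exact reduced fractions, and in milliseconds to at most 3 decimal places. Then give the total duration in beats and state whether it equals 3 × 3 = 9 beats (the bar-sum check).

1) 0.0ms=0b +178.571ms=3/14b
2) 178.571ms=3/14b +178.571ms=3/14b
3) 357.143ms=3/7b +178.571ms=3/14b
4) 535.714ms=9/14b +178.571ms=3/14b
5) 714.286ms=6/7b +178.571ms=3/14b
6) 892.857ms=15/14b +178.571ms=3/14b
7) 1071.429ms=9/7b +178.571ms=3/14b
8) 1250.0ms=3/2b +1250.0ms=3/2b
9) 2500.0ms=3b +1250.0ms=3/2b
10) 3750.0ms=9/2b +1250.0ms=3/2b
11) 5000.0ms=6b +1250.0ms=3/2b
12) 6250.0ms=15/2b +1250.0ms=3/2b
Σ=9b of 9 (72bpm 3/4) — PASS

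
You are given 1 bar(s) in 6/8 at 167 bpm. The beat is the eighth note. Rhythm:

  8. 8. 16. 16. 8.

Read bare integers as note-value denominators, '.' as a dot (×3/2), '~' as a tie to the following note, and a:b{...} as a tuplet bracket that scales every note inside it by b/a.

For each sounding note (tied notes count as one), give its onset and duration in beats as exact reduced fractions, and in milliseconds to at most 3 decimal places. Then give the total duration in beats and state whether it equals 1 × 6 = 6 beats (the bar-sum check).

1) 0.0ms=0b +538.922ms=3/2b
2) 538.922ms=3/2b +538.922ms=3/2b
3) 1077.844ms=3b +269.461ms=3/4b
4) 1347.305ms=15/4b +269.461ms=3/4b
5) 1616.766ms=9/2b +538.922ms=3/2b
Σ=6b of 6 (167bpm 6/8) — PASS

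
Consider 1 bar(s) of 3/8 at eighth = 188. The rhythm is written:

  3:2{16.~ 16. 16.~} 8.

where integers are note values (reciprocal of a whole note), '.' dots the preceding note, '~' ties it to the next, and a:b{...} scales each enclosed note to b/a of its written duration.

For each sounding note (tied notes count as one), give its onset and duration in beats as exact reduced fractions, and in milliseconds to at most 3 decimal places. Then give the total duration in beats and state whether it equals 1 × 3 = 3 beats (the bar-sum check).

1) 0.0ms=0b +319.149ms=1b
2) 319.149ms=1b +638.298ms=2b
Σ=3b of 3 (188bpm 3/8) — PASS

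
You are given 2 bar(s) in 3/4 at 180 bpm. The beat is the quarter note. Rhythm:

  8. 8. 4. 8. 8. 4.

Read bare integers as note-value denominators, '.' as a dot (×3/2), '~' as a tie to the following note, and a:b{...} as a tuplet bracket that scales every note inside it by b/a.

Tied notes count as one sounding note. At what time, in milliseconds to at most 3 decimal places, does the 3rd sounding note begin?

note 3 onset = 3/2b = 500.0ms

1. 0.0ms @ 0 + 250.0ms (3/4)
2. 250.0ms @ 3/4 + 250.0ms (3/4)
3. 500.0ms @ 3/2 + 500.0ms (3/2)
4. 1000.0ms @ 3 + 250.0ms (3/4)
5. 1250.0ms @ 15/4 + 250.0ms (3/4)
6. 1500.0ms @ 9/2 + 500.0ms (3/2)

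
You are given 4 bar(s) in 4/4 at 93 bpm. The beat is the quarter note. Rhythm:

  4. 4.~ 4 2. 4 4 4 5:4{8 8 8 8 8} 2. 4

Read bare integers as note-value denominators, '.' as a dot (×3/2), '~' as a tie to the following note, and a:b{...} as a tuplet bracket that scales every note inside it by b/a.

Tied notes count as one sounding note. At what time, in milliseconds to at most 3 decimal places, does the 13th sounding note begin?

note 13 onset = 15b = 9677.419ms

1. 0.0ms @ 0 + 967.742ms (3/2)
2. 967.742ms @ 3/2 + 1612.903ms (5/2)
3. 2580.645ms @ 4 + 1935.484ms (3)
4. 4516.129ms @ 7 + 645.161ms (1)
5. 5161.29ms @ 8 + 645.161ms (1)
6. 5806.452ms @ 9 + 645.161ms (1)
7. 6451.613ms @ 10 + 258.065ms (2/5)
8. 6709.677ms @ 52/5 + 258.065ms (2/5)
9. 6967.742ms @ 54/5 + 258.065ms (2/5)
10. 7225.806ms @ 56/5 + 258.065ms (2/5)
11. 7483.871ms @ 58/5 + 258.065ms (2/5)
12. 7741.935ms @ 12 + 1935.484ms (3)
13. 9677.419ms @ 15 + 645.161ms (1)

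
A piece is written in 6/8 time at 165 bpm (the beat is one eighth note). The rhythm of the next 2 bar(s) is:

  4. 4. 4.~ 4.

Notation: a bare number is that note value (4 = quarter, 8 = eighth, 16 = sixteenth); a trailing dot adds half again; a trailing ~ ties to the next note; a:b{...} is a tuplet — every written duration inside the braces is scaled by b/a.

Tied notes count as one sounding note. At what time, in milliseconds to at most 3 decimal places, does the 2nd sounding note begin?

note 2 onset = 3b = 1090.909ms

1. 0.0ms @ 0 + 1090.909ms (3)
2. 1090.909ms @ 3 + 1090.909ms (3)
3. 2181.818ms @ 6 + 2181.818ms (6)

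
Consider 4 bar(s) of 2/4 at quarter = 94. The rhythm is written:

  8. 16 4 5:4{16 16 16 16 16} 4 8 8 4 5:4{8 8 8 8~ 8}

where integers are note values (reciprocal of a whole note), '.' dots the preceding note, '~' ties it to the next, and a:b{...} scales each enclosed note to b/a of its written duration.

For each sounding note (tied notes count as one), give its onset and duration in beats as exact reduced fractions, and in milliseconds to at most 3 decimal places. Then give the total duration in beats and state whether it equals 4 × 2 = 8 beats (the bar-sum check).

1) 0.0ms=0b +478.723ms=3/4b
2) 478.723ms=3/4b +159.574ms=1/4b
3) 638.298ms=1b +638.298ms=1b
4) 1276.596ms=2b +127.66ms=1/5b
5) 1404.255ms=11/5b +127.66ms=1/5b
6) 1531.915ms=12/5b +127.66ms=1/5b
7) 1659.574ms=13/5b +127.66ms=1/5b
8) 1787.234ms=14/5b +127.66ms=1/5b
9) 1914.894ms=3b +638.298ms=1b
10) 2553.191ms=4b +319.149ms=1/2b
11) 2872.34ms=9/2b +319.149ms=1/2b
12) 3191.489ms=5b +638.298ms=1b
13) 3829.787ms=6b +255.319ms=2/5b
14) 4085.106ms=32/5b +255.319ms=2/5b
15) 4340.426ms=34/5b +255.319ms=2/5b
16) 4595.745ms=36/5b +510.638ms=4/5b
Σ=8b of 8 (94bpm 2/4) — PASS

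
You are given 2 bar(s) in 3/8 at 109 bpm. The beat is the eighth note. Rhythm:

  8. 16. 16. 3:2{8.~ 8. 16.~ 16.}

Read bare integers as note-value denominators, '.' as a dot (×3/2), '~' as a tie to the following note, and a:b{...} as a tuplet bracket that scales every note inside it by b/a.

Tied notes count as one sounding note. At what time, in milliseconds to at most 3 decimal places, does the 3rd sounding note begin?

note 3 onset = 9/4b = 1238.532ms

1. 0.0ms @ 0 + 825.688ms (3/2)
2. 825.688ms @ 3/2 + 412.844ms (3/4)
3. 1238.532ms @ 9/4 + 412.844ms (3/4)
4. 1651.376ms @ 3 + 1100.917ms (2)
5. 2752.294ms @ 5 + 550.459ms (1)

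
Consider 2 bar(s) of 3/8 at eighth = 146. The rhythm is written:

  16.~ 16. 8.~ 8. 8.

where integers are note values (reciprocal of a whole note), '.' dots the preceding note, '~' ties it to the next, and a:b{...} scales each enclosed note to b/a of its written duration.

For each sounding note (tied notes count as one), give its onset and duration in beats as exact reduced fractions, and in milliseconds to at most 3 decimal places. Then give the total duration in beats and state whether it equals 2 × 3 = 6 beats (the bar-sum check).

1) 0.0ms=0b +616.438ms=3/2b
2) 616.438ms=3/2b +1232.877ms=3b
3) 1849.315ms=9/2b +616.438ms=3/2b
Σ=6b of 6 (146bpm 3/8) — PASS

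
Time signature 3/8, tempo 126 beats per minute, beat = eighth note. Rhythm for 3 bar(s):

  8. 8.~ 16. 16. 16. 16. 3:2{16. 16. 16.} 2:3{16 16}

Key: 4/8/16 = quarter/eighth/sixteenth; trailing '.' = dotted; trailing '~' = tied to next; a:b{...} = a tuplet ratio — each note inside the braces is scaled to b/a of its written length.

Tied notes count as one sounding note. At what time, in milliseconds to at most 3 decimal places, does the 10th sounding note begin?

1. 0.0ms @ 0 + 714.286ms (3/2)
2. 714.286ms @ 3/2 + 1071.429ms (9/4)
3. 1785.714ms @ 15/4 + 357.143ms (3/4)
4. 2142.857ms @ 9/2 + 357.143ms (3/4)
5. 2500.0ms @ 21/4 + 357.143ms (3/4)
6. 2857.143ms @ 6 + 238.095ms (1/2)
7. 3095.238ms @ 13/2 + 238.095ms (1/2)
8. 3333.333ms @ 7 + 238.095ms (1/2)
9. 3571.429ms @ 15/2 + 357.143ms (3/4)
10. 3928.571ms @ 33/4 + 357.143ms (3/4)

note 10 onset = 33/4b = 3928.571ms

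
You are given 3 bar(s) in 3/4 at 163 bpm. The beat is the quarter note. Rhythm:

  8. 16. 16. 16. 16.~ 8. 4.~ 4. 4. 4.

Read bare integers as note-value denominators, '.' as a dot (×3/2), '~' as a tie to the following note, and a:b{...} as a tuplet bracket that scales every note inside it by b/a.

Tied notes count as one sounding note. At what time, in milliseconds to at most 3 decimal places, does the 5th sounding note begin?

note 5 onset = 15/8b = 690.184ms

1. 0.0ms @ 0 + 276.074ms (3/4)
2. 276.074ms @ 3/4 + 138.037ms (3/8)
3. 414.11ms @ 9/8 + 138.037ms (3/8)
4. 552.147ms @ 3/2 + 138.037ms (3/8)
5. 690.184ms @ 15/8 + 414.11ms (9/8)
6. 1104.294ms @ 3 + 1104.294ms (3)
7. 2208.589ms @ 6 + 552.147ms (3/2)
8. 2760.736ms @ 15/2 + 552.147ms (3/2)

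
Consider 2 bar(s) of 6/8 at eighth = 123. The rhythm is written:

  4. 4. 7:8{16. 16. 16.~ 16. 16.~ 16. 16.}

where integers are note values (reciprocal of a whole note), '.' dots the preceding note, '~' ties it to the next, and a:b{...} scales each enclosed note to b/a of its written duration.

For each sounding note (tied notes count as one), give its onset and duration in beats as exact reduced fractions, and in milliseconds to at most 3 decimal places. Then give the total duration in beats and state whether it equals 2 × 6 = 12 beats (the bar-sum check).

1) 0.0ms=0b +1463.415ms=3b
2) 1463.415ms=3b +1463.415ms=3b
3) 2926.829ms=6b +418.118ms=6/7b
4) 3344.948ms=48/7b +418.118ms=6/7b
5) 3763.066ms=54/7b +836.237ms=12/7b
6) 4599.303ms=66/7b +836.237ms=12/7b
7) 5435.54ms=78/7b +418.118ms=6/7b
Σ=12b of 12 (123bpm 6/8) — PASS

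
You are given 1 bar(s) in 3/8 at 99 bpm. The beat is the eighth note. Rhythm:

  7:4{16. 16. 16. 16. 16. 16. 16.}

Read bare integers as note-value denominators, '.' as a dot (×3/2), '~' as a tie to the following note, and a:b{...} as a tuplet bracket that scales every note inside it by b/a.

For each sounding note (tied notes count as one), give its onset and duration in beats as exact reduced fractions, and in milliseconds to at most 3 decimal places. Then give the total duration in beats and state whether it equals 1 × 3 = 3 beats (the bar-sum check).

1) 0.0ms=0b +259.74ms=3/7b
2) 259.74ms=3/7b +259.74ms=3/7b
3) 519.481ms=6/7b +259.74ms=3/7b
4) 779.221ms=9/7b +259.74ms=3/7b
5) 1038.961ms=12/7b +259.74ms=3/7b
6) 1298.701ms=15/7b +259.74ms=3/7b
7) 1558.442ms=18/7b +259.74ms=3/7b
Σ=3b of 3 (99bpm 3/8) — PASS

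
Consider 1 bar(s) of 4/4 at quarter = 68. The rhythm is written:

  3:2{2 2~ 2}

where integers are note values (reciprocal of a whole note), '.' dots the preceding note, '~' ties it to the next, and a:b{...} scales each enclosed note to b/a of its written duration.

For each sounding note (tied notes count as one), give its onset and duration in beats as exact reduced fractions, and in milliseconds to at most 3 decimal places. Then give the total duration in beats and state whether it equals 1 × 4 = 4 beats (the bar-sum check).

1) 0.0ms=0b +1176.471ms=4/3b
2) 1176.471ms=4/3b +2352.941ms=8/3b
Σ=4b of 4 (68bpm 4/4) — PASS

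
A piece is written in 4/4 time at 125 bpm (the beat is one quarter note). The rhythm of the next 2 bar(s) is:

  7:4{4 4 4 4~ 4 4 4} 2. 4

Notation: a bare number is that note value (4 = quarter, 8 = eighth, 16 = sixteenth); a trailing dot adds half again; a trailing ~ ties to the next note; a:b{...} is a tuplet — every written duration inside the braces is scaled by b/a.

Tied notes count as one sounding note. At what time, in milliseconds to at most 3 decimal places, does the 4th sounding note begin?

note 4 onset = 12/7b = 822.857ms

1. 0.0ms @ 0 + 274.286ms (4/7)
2. 274.286ms @ 4/7 + 274.286ms (4/7)
3. 548.571ms @ 8/7 + 274.286ms (4/7)
4. 822.857ms @ 12/7 + 548.571ms (8/7)
5. 1371.429ms @ 20/7 + 274.286ms (4/7)
6. 1645.714ms @ 24/7 + 274.286ms (4/7)
7. 1920.0ms @ 4 + 1440.0ms (3)
8. 3360.0ms @ 7 + 480.0ms (1)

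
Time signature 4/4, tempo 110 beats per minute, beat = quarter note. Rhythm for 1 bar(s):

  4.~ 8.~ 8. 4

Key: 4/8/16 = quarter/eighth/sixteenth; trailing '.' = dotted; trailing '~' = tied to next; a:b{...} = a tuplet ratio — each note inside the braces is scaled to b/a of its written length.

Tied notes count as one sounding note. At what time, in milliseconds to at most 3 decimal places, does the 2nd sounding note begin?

1. 0.0ms @ 0 + 1636.364ms (3)
2. 1636.364ms @ 3 + 545.455ms (1)

note 2 onset = 3b = 1636.364ms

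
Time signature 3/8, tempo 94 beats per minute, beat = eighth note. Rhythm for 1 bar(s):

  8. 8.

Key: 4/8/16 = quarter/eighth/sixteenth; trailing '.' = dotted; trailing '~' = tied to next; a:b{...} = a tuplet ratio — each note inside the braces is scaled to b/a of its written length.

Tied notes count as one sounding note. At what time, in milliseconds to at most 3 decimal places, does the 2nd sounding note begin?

1. 0.0ms @ 0 + 957.447ms (3/2)
2. 957.447ms @ 3/2 + 957.447ms (3/2)

note 2 onset = 3/2b = 957.447ms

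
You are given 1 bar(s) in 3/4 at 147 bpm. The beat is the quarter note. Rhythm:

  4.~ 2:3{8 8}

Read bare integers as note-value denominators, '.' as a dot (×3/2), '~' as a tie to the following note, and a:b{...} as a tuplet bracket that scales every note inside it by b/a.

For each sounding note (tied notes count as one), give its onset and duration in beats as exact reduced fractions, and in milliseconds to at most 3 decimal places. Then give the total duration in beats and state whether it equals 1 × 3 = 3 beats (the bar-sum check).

1) 0.0ms=0b +918.367ms=9/4b
2) 918.367ms=9/4b +306.122ms=3/4b
Σ=3b of 3 (147bpm 3/4) — PASS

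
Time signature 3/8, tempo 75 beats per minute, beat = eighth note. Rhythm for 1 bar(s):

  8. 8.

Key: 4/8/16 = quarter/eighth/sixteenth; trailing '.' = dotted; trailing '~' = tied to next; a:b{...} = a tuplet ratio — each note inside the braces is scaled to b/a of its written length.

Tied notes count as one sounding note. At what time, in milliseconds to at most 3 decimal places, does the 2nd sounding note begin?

note 2 onset = 3/2b = 1200.0ms

1. 0.0ms @ 0 + 1200.0ms (3/2)
2. 1200.0ms @ 3/2 + 1200.0ms (3/2)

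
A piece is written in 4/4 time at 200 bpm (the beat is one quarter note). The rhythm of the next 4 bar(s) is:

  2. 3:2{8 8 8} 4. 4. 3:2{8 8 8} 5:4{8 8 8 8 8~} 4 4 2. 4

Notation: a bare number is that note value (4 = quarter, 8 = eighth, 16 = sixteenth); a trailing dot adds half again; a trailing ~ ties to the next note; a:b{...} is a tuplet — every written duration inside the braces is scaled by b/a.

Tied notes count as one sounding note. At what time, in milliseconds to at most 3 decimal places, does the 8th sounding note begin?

1. 0.0ms @ 0 + 900.0ms (3)
2. 900.0ms @ 3 + 100.0ms (1/3)
3. 1000.0ms @ 10/3 + 100.0ms (1/3)
4. 1100.0ms @ 11/3 + 100.0ms (1/3)
5. 1200.0ms @ 4 + 450.0ms (3/2)
6. 1650.0ms @ 11/2 + 450.0ms (3/2)
7. 2100.0ms @ 7 + 100.0ms (1/3)
8. 2200.0ms @ 22/3 + 100.0ms (1/3)
9. 2300.0ms @ 23/3 + 100.0ms (1/3)
10. 2400.0ms @ 8 + 120.0ms (2/5)
11. 2520.0ms @ 42/5 + 120.0ms (2/5)
12. 2640.0ms @ 44/5 + 120.0ms (2/5)
13. 2760.0ms @ 46/5 + 120.0ms (2/5)
14. 2880.0ms @ 48/5 + 420.0ms (7/5)
15. 3300.0ms @ 11 + 300.0ms (1)
16. 3600.0ms @ 12 + 900.0ms (3)
17. 4500.0ms @ 15 + 300.0ms (1)

note 8 onset = 22/3b = 2200.0ms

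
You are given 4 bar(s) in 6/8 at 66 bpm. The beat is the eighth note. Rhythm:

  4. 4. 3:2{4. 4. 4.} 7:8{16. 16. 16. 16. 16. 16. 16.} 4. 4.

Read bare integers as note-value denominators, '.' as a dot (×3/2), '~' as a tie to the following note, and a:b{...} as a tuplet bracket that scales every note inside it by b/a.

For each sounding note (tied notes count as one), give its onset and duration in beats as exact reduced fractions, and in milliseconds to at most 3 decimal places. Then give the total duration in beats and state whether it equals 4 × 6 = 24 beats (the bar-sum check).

1) 0.0ms=0b +2727.273ms=3b
2) 2727.273ms=3b +2727.273ms=3b
3) 5454.545ms=6b +1818.182ms=2b
4) 7272.727ms=8b +1818.182ms=2b
5) 9090.909ms=10b +1818.182ms=2b
6) 10909.091ms=12b +779.221ms=6/7b
7) 11688.312ms=90/7b +779.221ms=6/7b
8) 12467.532ms=96/7b +779.221ms=6/7b
9) 13246.753ms=102/7b +779.221ms=6/7b
10) 14025.974ms=108/7b +779.221ms=6/7b
11) 14805.195ms=114/7b +779.221ms=6/7b
12) 15584.416ms=120/7b +779.221ms=6/7b
13) 16363.636ms=18b +2727.273ms=3b
14) 19090.909ms=21b +2727.273ms=3b
Σ=24b of 24 (66bpm 6/8) — PASS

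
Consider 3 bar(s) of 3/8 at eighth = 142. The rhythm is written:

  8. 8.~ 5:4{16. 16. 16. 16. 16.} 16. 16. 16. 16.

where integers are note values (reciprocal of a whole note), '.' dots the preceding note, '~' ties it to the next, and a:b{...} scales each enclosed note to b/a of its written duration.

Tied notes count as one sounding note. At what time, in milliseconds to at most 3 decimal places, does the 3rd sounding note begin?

1. 0.0ms @ 0 + 633.803ms (3/2)
2. 633.803ms @ 3/2 + 887.324ms (21/10)
3. 1521.127ms @ 18/5 + 253.521ms (3/5)
4. 1774.648ms @ 21/5 + 253.521ms (3/5)
5. 2028.169ms @ 24/5 + 253.521ms (3/5)
6. 2281.69ms @ 27/5 + 253.521ms (3/5)
7. 2535.211ms @ 6 + 316.901ms (3/4)
8. 2852.113ms @ 27/4 + 316.901ms (3/4)
9. 3169.014ms @ 15/2 + 316.901ms (3/4)
10. 3485.915ms @ 33/4 + 316.901ms (3/4)

note 3 onset = 18/5b = 1521.127ms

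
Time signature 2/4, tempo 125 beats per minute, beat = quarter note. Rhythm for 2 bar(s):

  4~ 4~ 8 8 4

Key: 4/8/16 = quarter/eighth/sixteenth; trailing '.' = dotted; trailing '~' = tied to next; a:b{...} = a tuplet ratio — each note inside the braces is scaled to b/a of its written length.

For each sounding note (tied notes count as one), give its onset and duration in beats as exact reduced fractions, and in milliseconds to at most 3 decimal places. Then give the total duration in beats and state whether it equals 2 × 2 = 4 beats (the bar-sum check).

1) 0.0ms=0b +1200.0ms=5/2b
2) 1200.0ms=5/2b +240.0ms=1/2b
3) 1440.0ms=3b +480.0ms=1b
Σ=4b of 4 (125bpm 2/4) — PASS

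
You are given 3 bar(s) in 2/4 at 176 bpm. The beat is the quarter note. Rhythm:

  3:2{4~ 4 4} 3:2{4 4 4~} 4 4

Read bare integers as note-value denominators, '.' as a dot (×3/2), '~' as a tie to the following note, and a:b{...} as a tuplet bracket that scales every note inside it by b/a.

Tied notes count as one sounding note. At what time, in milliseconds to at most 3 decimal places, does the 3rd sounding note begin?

note 3 onset = 2b = 681.818ms

1. 0.0ms @ 0 + 454.545ms (4/3)
2. 454.545ms @ 4/3 + 227.273ms (2/3)
3. 681.818ms @ 2 + 227.273ms (2/3)
4. 909.091ms @ 8/3 + 227.273ms (2/3)
5. 1136.364ms @ 10/3 + 568.182ms (5/3)
6. 1704.545ms @ 5 + 340.909ms (1)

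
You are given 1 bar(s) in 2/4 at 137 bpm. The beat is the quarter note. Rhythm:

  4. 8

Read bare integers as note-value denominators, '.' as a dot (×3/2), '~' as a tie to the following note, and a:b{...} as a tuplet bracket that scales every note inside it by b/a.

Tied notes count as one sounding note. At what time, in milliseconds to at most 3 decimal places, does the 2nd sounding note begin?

note 2 onset = 3/2b = 656.934ms

1. 0.0ms @ 0 + 656.934ms (3/2)
2. 656.934ms @ 3/2 + 218.978ms (1/2)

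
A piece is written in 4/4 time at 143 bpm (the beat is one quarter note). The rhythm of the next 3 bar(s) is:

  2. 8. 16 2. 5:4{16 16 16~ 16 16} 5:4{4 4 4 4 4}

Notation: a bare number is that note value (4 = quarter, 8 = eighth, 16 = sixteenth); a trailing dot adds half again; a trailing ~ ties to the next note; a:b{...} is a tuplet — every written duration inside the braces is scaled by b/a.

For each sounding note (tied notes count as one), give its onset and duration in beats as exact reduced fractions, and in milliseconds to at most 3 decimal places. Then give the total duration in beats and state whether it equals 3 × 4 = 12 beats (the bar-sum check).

1) 0.0ms=0b +1258.741ms=3b
2) 1258.741ms=3b +314.685ms=3/4b
3) 1573.427ms=15/4b +104.895ms=1/4b
4) 1678.322ms=4b +1258.741ms=3b
5) 2937.063ms=7b +83.916ms=1/5b
6) 3020.979ms=36/5b +83.916ms=1/5b
7) 3104.895ms=37/5b +167.832ms=2/5b
8) 3272.727ms=39/5b +83.916ms=1/5b
9) 3356.643ms=8b +335.664ms=4/5b
10) 3692.308ms=44/5b +335.664ms=4/5b
11) 4027.972ms=48/5b +335.664ms=4/5b
12) 4363.636ms=52/5b +335.664ms=4/5b
13) 4699.301ms=56/5b +335.664ms=4/5b
Σ=12b of 12 (143bpm 4/4) — PASS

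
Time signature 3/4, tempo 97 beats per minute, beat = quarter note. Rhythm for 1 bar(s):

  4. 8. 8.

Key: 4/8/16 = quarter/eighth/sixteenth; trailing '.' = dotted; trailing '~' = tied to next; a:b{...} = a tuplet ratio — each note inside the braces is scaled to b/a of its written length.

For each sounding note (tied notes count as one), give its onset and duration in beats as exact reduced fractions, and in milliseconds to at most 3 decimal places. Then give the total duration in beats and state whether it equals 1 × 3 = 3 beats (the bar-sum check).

1) 0.0ms=0b +927.835ms=3/2b
2) 927.835ms=3/2b +463.918ms=3/4b
3) 1391.753ms=9/4b +463.918ms=3/4b
Σ=3b of 3 (97bpm 3/4) — PASS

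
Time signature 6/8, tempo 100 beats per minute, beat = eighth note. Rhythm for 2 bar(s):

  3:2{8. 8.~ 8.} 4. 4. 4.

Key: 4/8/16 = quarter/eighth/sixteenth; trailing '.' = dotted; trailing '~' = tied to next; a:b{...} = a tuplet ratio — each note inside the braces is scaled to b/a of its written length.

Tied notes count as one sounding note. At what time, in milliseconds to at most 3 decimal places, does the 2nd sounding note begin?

note 2 onset = 1b = 600.0ms

1. 0.0ms @ 0 + 600.0ms (1)
2. 600.0ms @ 1 + 1200.0ms (2)
3. 1800.0ms @ 3 + 1800.0ms (3)
4. 3600.0ms @ 6 + 1800.0ms (3)
5. 5400.0ms @ 9 + 1800.0ms (3)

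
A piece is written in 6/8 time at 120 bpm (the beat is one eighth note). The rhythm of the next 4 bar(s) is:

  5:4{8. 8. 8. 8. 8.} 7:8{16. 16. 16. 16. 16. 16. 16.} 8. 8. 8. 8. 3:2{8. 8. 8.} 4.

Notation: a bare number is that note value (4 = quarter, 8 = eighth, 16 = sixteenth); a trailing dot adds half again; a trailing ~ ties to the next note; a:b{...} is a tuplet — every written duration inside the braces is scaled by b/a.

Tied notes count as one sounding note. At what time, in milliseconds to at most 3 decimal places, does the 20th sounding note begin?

1. 0.0ms @ 0 + 600.0ms (6/5)
2. 600.0ms @ 6/5 + 600.0ms (6/5)
3. 1200.0ms @ 12/5 + 600.0ms (6/5)
4. 1800.0ms @ 18/5 + 600.0ms (6/5)
5. 2400.0ms @ 24/5 + 600.0ms (6/5)
6. 3000.0ms @ 6 + 428.571ms (6/7)
7. 3428.571ms @ 48/7 + 428.571ms (6/7)
8. 3857.143ms @ 54/7 + 428.571ms (6/7)
9. 4285.714ms @ 60/7 + 428.571ms (6/7)
10. 4714.286ms @ 66/7 + 428.571ms (6/7)
11. 5142.857ms @ 72/7 + 428.571ms (6/7)
12. 5571.429ms @ 78/7 + 428.571ms (6/7)
13. 6000.0ms @ 12 + 750.0ms (3/2)
14. 6750.0ms @ 27/2 + 750.0ms (3/2)
15. 7500.0ms @ 15 + 750.0ms (3/2)
16. 8250.0ms @ 33/2 + 750.0ms (3/2)
17. 9000.0ms @ 18 + 500.0ms (1)
18. 9500.0ms @ 19 + 500.0ms (1)
19. 10000.0ms @ 20 + 500.0ms (1)
20. 10500.0ms @ 21 + 1500.0ms (3)

note 20 onset = 21b = 10500.0ms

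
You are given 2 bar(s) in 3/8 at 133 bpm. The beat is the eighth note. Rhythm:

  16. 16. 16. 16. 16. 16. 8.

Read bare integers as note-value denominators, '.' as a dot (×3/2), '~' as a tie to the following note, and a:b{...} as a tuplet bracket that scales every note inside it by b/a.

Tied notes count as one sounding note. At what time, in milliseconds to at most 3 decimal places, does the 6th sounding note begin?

1. 0.0ms @ 0 + 338.346ms (3/4)
2. 338.346ms @ 3/4 + 338.346ms (3/4)
3. 676.692ms @ 3/2 + 338.346ms (3/4)
4. 1015.038ms @ 9/4 + 338.346ms (3/4)
5. 1353.383ms @ 3 + 338.346ms (3/4)
6. 1691.729ms @ 15/4 + 338.346ms (3/4)
7. 2030.075ms @ 9/2 + 676.692ms (3/2)

note 6 onset = 15/4b = 1691.729ms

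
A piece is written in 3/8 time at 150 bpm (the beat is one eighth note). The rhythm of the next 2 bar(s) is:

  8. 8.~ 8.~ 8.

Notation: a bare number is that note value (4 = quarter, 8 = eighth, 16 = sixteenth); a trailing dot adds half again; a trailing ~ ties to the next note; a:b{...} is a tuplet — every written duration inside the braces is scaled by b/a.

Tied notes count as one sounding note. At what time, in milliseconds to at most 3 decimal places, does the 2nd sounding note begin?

note 2 onset = 3/2b = 600.0ms

1. 0.0ms @ 0 + 600.0ms (3/2)
2. 600.0ms @ 3/2 + 1800.0ms (9/2)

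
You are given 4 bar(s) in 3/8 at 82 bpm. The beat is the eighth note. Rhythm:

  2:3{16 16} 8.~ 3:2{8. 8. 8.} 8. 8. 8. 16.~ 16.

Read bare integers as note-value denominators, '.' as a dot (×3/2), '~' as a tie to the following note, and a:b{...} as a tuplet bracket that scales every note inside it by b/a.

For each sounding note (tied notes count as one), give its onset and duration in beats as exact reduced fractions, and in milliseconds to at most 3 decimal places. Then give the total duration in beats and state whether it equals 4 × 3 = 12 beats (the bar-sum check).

1) 0.0ms=0b +548.78ms=3/4b
2) 548.78ms=3/4b +548.78ms=3/4b
3) 1097.561ms=3/2b +1829.268ms=5/2b
4) 2926.829ms=4b +731.707ms=1b
5) 3658.537ms=5b +731.707ms=1b
6) 4390.244ms=6b +1097.561ms=3/2b
7) 5487.805ms=15/2b +1097.561ms=3/2b
8) 6585.366ms=9b +1097.561ms=3/2b
9) 7682.927ms=21/2b +1097.561ms=3/2b
Σ=12b of 12 (82bpm 3/8) — PASS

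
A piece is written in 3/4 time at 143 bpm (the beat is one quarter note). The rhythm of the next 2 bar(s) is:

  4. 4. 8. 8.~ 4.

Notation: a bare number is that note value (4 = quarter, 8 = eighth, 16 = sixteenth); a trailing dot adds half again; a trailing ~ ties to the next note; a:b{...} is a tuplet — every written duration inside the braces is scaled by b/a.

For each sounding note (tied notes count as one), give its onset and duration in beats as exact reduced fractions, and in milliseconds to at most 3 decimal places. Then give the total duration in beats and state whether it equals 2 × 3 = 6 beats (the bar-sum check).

1) 0.0ms=0b +629.371ms=3/2b
2) 629.371ms=3/2b +629.371ms=3/2b
3) 1258.741ms=3b +314.685ms=3/4b
4) 1573.427ms=15/4b +944.056ms=9/4b
Σ=6b of 6 (143bpm 3/4) — PASS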